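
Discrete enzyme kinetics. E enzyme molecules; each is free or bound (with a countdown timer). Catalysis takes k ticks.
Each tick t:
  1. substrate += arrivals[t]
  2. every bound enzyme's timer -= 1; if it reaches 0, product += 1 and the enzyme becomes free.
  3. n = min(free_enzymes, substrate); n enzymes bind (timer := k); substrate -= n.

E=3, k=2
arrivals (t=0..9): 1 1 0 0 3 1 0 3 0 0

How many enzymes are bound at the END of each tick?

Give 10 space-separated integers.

t=0: arr=1 -> substrate=0 bound=1 product=0
t=1: arr=1 -> substrate=0 bound=2 product=0
t=2: arr=0 -> substrate=0 bound=1 product=1
t=3: arr=0 -> substrate=0 bound=0 product=2
t=4: arr=3 -> substrate=0 bound=3 product=2
t=5: arr=1 -> substrate=1 bound=3 product=2
t=6: arr=0 -> substrate=0 bound=1 product=5
t=7: arr=3 -> substrate=1 bound=3 product=5
t=8: arr=0 -> substrate=0 bound=3 product=6
t=9: arr=0 -> substrate=0 bound=1 product=8

Answer: 1 2 1 0 3 3 1 3 3 1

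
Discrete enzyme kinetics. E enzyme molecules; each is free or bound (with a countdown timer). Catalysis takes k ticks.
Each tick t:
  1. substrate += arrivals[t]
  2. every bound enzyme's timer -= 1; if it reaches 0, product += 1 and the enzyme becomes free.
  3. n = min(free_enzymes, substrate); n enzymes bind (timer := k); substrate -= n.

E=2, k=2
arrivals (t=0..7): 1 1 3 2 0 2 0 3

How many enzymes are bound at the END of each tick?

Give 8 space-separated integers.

Answer: 1 2 2 2 2 2 2 2

Derivation:
t=0: arr=1 -> substrate=0 bound=1 product=0
t=1: arr=1 -> substrate=0 bound=2 product=0
t=2: arr=3 -> substrate=2 bound=2 product=1
t=3: arr=2 -> substrate=3 bound=2 product=2
t=4: arr=0 -> substrate=2 bound=2 product=3
t=5: arr=2 -> substrate=3 bound=2 product=4
t=6: arr=0 -> substrate=2 bound=2 product=5
t=7: arr=3 -> substrate=4 bound=2 product=6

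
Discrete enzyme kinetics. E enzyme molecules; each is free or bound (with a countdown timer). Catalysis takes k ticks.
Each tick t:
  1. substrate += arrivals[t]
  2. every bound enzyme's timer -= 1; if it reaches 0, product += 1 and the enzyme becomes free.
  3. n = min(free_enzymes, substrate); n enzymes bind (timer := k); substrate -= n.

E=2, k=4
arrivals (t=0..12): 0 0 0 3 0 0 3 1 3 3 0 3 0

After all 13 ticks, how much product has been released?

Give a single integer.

t=0: arr=0 -> substrate=0 bound=0 product=0
t=1: arr=0 -> substrate=0 bound=0 product=0
t=2: arr=0 -> substrate=0 bound=0 product=0
t=3: arr=3 -> substrate=1 bound=2 product=0
t=4: arr=0 -> substrate=1 bound=2 product=0
t=5: arr=0 -> substrate=1 bound=2 product=0
t=6: arr=3 -> substrate=4 bound=2 product=0
t=7: arr=1 -> substrate=3 bound=2 product=2
t=8: arr=3 -> substrate=6 bound=2 product=2
t=9: arr=3 -> substrate=9 bound=2 product=2
t=10: arr=0 -> substrate=9 bound=2 product=2
t=11: arr=3 -> substrate=10 bound=2 product=4
t=12: arr=0 -> substrate=10 bound=2 product=4

Answer: 4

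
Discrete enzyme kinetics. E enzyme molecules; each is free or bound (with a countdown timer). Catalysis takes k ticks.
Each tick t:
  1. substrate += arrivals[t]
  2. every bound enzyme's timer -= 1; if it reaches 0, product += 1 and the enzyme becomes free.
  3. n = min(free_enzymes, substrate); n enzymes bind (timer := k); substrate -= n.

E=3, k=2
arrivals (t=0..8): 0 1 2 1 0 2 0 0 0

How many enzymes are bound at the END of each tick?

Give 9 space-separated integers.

Answer: 0 1 3 3 1 2 2 0 0

Derivation:
t=0: arr=0 -> substrate=0 bound=0 product=0
t=1: arr=1 -> substrate=0 bound=1 product=0
t=2: arr=2 -> substrate=0 bound=3 product=0
t=3: arr=1 -> substrate=0 bound=3 product=1
t=4: arr=0 -> substrate=0 bound=1 product=3
t=5: arr=2 -> substrate=0 bound=2 product=4
t=6: arr=0 -> substrate=0 bound=2 product=4
t=7: arr=0 -> substrate=0 bound=0 product=6
t=8: arr=0 -> substrate=0 bound=0 product=6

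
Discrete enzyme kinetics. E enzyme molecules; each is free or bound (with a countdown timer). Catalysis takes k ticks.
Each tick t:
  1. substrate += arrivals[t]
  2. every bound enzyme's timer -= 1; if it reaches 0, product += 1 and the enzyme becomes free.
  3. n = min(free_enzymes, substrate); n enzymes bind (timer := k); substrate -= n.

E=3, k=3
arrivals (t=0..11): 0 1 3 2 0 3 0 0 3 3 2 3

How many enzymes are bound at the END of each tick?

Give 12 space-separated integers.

t=0: arr=0 -> substrate=0 bound=0 product=0
t=1: arr=1 -> substrate=0 bound=1 product=0
t=2: arr=3 -> substrate=1 bound=3 product=0
t=3: arr=2 -> substrate=3 bound=3 product=0
t=4: arr=0 -> substrate=2 bound=3 product=1
t=5: arr=3 -> substrate=3 bound=3 product=3
t=6: arr=0 -> substrate=3 bound=3 product=3
t=7: arr=0 -> substrate=2 bound=3 product=4
t=8: arr=3 -> substrate=3 bound=3 product=6
t=9: arr=3 -> substrate=6 bound=3 product=6
t=10: arr=2 -> substrate=7 bound=3 product=7
t=11: arr=3 -> substrate=8 bound=3 product=9

Answer: 0 1 3 3 3 3 3 3 3 3 3 3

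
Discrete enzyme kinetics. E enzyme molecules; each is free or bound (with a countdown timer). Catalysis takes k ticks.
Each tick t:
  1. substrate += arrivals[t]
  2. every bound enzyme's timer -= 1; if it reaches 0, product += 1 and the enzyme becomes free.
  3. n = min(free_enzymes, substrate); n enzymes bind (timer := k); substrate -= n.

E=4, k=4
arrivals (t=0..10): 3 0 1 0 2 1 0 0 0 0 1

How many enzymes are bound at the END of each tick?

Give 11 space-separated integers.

t=0: arr=3 -> substrate=0 bound=3 product=0
t=1: arr=0 -> substrate=0 bound=3 product=0
t=2: arr=1 -> substrate=0 bound=4 product=0
t=3: arr=0 -> substrate=0 bound=4 product=0
t=4: arr=2 -> substrate=0 bound=3 product=3
t=5: arr=1 -> substrate=0 bound=4 product=3
t=6: arr=0 -> substrate=0 bound=3 product=4
t=7: arr=0 -> substrate=0 bound=3 product=4
t=8: arr=0 -> substrate=0 bound=1 product=6
t=9: arr=0 -> substrate=0 bound=0 product=7
t=10: arr=1 -> substrate=0 bound=1 product=7

Answer: 3 3 4 4 3 4 3 3 1 0 1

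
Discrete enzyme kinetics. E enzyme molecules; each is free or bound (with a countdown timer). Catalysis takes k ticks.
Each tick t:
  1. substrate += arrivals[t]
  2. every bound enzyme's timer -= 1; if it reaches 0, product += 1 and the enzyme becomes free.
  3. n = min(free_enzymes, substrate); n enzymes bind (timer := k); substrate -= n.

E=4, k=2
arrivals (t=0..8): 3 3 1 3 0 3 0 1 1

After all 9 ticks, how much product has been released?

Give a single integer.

Answer: 13

Derivation:
t=0: arr=3 -> substrate=0 bound=3 product=0
t=1: arr=3 -> substrate=2 bound=4 product=0
t=2: arr=1 -> substrate=0 bound=4 product=3
t=3: arr=3 -> substrate=2 bound=4 product=4
t=4: arr=0 -> substrate=0 bound=3 product=7
t=5: arr=3 -> substrate=1 bound=4 product=8
t=6: arr=0 -> substrate=0 bound=3 product=10
t=7: arr=1 -> substrate=0 bound=2 product=12
t=8: arr=1 -> substrate=0 bound=2 product=13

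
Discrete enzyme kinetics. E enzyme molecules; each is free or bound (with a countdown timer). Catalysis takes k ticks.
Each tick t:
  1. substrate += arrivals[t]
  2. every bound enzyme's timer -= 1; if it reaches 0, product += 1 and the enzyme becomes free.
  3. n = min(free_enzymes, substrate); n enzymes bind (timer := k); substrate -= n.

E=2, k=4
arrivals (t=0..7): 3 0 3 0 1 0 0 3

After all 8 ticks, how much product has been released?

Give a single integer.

Answer: 2

Derivation:
t=0: arr=3 -> substrate=1 bound=2 product=0
t=1: arr=0 -> substrate=1 bound=2 product=0
t=2: arr=3 -> substrate=4 bound=2 product=0
t=3: arr=0 -> substrate=4 bound=2 product=0
t=4: arr=1 -> substrate=3 bound=2 product=2
t=5: arr=0 -> substrate=3 bound=2 product=2
t=6: arr=0 -> substrate=3 bound=2 product=2
t=7: arr=3 -> substrate=6 bound=2 product=2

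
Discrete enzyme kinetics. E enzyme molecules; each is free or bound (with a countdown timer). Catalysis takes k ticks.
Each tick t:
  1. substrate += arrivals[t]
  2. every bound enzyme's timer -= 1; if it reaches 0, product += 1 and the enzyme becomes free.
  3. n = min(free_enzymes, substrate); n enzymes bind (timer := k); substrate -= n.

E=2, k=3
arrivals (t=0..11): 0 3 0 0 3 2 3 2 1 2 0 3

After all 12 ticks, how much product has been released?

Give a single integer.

Answer: 6

Derivation:
t=0: arr=0 -> substrate=0 bound=0 product=0
t=1: arr=3 -> substrate=1 bound=2 product=0
t=2: arr=0 -> substrate=1 bound=2 product=0
t=3: arr=0 -> substrate=1 bound=2 product=0
t=4: arr=3 -> substrate=2 bound=2 product=2
t=5: arr=2 -> substrate=4 bound=2 product=2
t=6: arr=3 -> substrate=7 bound=2 product=2
t=7: arr=2 -> substrate=7 bound=2 product=4
t=8: arr=1 -> substrate=8 bound=2 product=4
t=9: arr=2 -> substrate=10 bound=2 product=4
t=10: arr=0 -> substrate=8 bound=2 product=6
t=11: arr=3 -> substrate=11 bound=2 product=6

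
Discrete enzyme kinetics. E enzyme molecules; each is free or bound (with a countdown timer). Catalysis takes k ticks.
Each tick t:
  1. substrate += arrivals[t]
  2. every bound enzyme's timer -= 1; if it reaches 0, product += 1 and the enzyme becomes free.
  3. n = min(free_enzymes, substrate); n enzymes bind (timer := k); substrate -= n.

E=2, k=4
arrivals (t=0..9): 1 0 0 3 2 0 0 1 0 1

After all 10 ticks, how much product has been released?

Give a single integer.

t=0: arr=1 -> substrate=0 bound=1 product=0
t=1: arr=0 -> substrate=0 bound=1 product=0
t=2: arr=0 -> substrate=0 bound=1 product=0
t=3: arr=3 -> substrate=2 bound=2 product=0
t=4: arr=2 -> substrate=3 bound=2 product=1
t=5: arr=0 -> substrate=3 bound=2 product=1
t=6: arr=0 -> substrate=3 bound=2 product=1
t=7: arr=1 -> substrate=3 bound=2 product=2
t=8: arr=0 -> substrate=2 bound=2 product=3
t=9: arr=1 -> substrate=3 bound=2 product=3

Answer: 3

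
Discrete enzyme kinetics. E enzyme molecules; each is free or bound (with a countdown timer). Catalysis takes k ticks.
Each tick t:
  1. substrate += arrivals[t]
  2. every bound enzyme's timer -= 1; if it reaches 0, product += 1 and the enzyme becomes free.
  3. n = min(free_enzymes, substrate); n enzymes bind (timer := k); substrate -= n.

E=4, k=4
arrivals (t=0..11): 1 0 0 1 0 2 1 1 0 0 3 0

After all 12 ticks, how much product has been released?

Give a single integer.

t=0: arr=1 -> substrate=0 bound=1 product=0
t=1: arr=0 -> substrate=0 bound=1 product=0
t=2: arr=0 -> substrate=0 bound=1 product=0
t=3: arr=1 -> substrate=0 bound=2 product=0
t=4: arr=0 -> substrate=0 bound=1 product=1
t=5: arr=2 -> substrate=0 bound=3 product=1
t=6: arr=1 -> substrate=0 bound=4 product=1
t=7: arr=1 -> substrate=0 bound=4 product=2
t=8: arr=0 -> substrate=0 bound=4 product=2
t=9: arr=0 -> substrate=0 bound=2 product=4
t=10: arr=3 -> substrate=0 bound=4 product=5
t=11: arr=0 -> substrate=0 bound=3 product=6

Answer: 6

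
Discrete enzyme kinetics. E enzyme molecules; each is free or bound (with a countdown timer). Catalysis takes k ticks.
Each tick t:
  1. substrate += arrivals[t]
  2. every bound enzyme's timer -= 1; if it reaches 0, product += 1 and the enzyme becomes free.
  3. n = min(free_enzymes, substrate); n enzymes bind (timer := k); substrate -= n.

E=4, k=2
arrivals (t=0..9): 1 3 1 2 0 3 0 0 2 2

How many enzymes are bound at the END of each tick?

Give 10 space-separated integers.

Answer: 1 4 4 3 2 3 3 0 2 4

Derivation:
t=0: arr=1 -> substrate=0 bound=1 product=0
t=1: arr=3 -> substrate=0 bound=4 product=0
t=2: arr=1 -> substrate=0 bound=4 product=1
t=3: arr=2 -> substrate=0 bound=3 product=4
t=4: arr=0 -> substrate=0 bound=2 product=5
t=5: arr=3 -> substrate=0 bound=3 product=7
t=6: arr=0 -> substrate=0 bound=3 product=7
t=7: arr=0 -> substrate=0 bound=0 product=10
t=8: arr=2 -> substrate=0 bound=2 product=10
t=9: arr=2 -> substrate=0 bound=4 product=10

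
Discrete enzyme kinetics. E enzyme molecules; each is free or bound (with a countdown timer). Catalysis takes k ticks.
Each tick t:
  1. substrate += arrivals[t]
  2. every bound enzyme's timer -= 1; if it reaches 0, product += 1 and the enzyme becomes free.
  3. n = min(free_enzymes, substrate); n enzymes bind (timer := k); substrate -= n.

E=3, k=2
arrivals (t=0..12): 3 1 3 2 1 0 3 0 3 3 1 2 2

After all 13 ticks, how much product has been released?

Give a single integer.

Answer: 18

Derivation:
t=0: arr=3 -> substrate=0 bound=3 product=0
t=1: arr=1 -> substrate=1 bound=3 product=0
t=2: arr=3 -> substrate=1 bound=3 product=3
t=3: arr=2 -> substrate=3 bound=3 product=3
t=4: arr=1 -> substrate=1 bound=3 product=6
t=5: arr=0 -> substrate=1 bound=3 product=6
t=6: arr=3 -> substrate=1 bound=3 product=9
t=7: arr=0 -> substrate=1 bound=3 product=9
t=8: arr=3 -> substrate=1 bound=3 product=12
t=9: arr=3 -> substrate=4 bound=3 product=12
t=10: arr=1 -> substrate=2 bound=3 product=15
t=11: arr=2 -> substrate=4 bound=3 product=15
t=12: arr=2 -> substrate=3 bound=3 product=18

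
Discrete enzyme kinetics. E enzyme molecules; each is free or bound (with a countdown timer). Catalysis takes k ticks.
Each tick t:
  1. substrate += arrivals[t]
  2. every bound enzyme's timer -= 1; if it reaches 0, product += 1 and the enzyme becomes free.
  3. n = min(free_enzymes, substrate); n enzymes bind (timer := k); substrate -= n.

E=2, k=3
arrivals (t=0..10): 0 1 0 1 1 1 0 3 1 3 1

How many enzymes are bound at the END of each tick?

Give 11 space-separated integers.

Answer: 0 1 1 2 2 2 2 2 2 2 2

Derivation:
t=0: arr=0 -> substrate=0 bound=0 product=0
t=1: arr=1 -> substrate=0 bound=1 product=0
t=2: arr=0 -> substrate=0 bound=1 product=0
t=3: arr=1 -> substrate=0 bound=2 product=0
t=4: arr=1 -> substrate=0 bound=2 product=1
t=5: arr=1 -> substrate=1 bound=2 product=1
t=6: arr=0 -> substrate=0 bound=2 product=2
t=7: arr=3 -> substrate=2 bound=2 product=3
t=8: arr=1 -> substrate=3 bound=2 product=3
t=9: arr=3 -> substrate=5 bound=2 product=4
t=10: arr=1 -> substrate=5 bound=2 product=5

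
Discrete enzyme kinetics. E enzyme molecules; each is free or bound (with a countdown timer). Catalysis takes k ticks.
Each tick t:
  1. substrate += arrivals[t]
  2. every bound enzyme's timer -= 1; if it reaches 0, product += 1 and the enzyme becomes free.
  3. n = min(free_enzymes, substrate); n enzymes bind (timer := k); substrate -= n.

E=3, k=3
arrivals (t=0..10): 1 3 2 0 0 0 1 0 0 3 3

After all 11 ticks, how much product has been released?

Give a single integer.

t=0: arr=1 -> substrate=0 bound=1 product=0
t=1: arr=3 -> substrate=1 bound=3 product=0
t=2: arr=2 -> substrate=3 bound=3 product=0
t=3: arr=0 -> substrate=2 bound=3 product=1
t=4: arr=0 -> substrate=0 bound=3 product=3
t=5: arr=0 -> substrate=0 bound=3 product=3
t=6: arr=1 -> substrate=0 bound=3 product=4
t=7: arr=0 -> substrate=0 bound=1 product=6
t=8: arr=0 -> substrate=0 bound=1 product=6
t=9: arr=3 -> substrate=0 bound=3 product=7
t=10: arr=3 -> substrate=3 bound=3 product=7

Answer: 7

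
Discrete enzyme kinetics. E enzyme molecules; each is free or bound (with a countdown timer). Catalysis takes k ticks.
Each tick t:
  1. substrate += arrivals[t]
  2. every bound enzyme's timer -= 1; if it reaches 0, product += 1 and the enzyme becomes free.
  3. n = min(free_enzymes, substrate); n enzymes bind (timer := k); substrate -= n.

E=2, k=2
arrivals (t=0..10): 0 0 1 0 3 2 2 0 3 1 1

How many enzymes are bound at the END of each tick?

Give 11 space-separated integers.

t=0: arr=0 -> substrate=0 bound=0 product=0
t=1: arr=0 -> substrate=0 bound=0 product=0
t=2: arr=1 -> substrate=0 bound=1 product=0
t=3: arr=0 -> substrate=0 bound=1 product=0
t=4: arr=3 -> substrate=1 bound=2 product=1
t=5: arr=2 -> substrate=3 bound=2 product=1
t=6: arr=2 -> substrate=3 bound=2 product=3
t=7: arr=0 -> substrate=3 bound=2 product=3
t=8: arr=3 -> substrate=4 bound=2 product=5
t=9: arr=1 -> substrate=5 bound=2 product=5
t=10: arr=1 -> substrate=4 bound=2 product=7

Answer: 0 0 1 1 2 2 2 2 2 2 2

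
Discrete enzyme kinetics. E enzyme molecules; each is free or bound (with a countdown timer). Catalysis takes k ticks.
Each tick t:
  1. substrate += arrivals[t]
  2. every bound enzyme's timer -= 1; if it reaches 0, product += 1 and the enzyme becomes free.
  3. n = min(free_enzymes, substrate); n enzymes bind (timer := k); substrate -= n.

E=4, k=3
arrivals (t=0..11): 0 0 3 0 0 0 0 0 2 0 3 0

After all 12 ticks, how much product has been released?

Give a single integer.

Answer: 5

Derivation:
t=0: arr=0 -> substrate=0 bound=0 product=0
t=1: arr=0 -> substrate=0 bound=0 product=0
t=2: arr=3 -> substrate=0 bound=3 product=0
t=3: arr=0 -> substrate=0 bound=3 product=0
t=4: arr=0 -> substrate=0 bound=3 product=0
t=5: arr=0 -> substrate=0 bound=0 product=3
t=6: arr=0 -> substrate=0 bound=0 product=3
t=7: arr=0 -> substrate=0 bound=0 product=3
t=8: arr=2 -> substrate=0 bound=2 product=3
t=9: arr=0 -> substrate=0 bound=2 product=3
t=10: arr=3 -> substrate=1 bound=4 product=3
t=11: arr=0 -> substrate=0 bound=3 product=5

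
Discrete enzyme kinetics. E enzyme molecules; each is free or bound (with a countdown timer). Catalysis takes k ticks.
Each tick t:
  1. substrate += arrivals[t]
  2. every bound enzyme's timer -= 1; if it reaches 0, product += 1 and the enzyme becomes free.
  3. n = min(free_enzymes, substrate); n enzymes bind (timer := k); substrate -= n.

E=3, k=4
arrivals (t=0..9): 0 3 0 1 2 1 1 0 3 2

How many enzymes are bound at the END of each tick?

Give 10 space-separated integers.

t=0: arr=0 -> substrate=0 bound=0 product=0
t=1: arr=3 -> substrate=0 bound=3 product=0
t=2: arr=0 -> substrate=0 bound=3 product=0
t=3: arr=1 -> substrate=1 bound=3 product=0
t=4: arr=2 -> substrate=3 bound=3 product=0
t=5: arr=1 -> substrate=1 bound=3 product=3
t=6: arr=1 -> substrate=2 bound=3 product=3
t=7: arr=0 -> substrate=2 bound=3 product=3
t=8: arr=3 -> substrate=5 bound=3 product=3
t=9: arr=2 -> substrate=4 bound=3 product=6

Answer: 0 3 3 3 3 3 3 3 3 3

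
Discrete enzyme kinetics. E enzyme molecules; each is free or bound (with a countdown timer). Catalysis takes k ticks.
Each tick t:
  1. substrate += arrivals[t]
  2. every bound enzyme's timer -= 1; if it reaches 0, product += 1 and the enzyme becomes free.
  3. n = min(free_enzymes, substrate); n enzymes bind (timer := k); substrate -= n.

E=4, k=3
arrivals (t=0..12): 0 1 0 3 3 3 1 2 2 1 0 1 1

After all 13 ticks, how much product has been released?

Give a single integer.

t=0: arr=0 -> substrate=0 bound=0 product=0
t=1: arr=1 -> substrate=0 bound=1 product=0
t=2: arr=0 -> substrate=0 bound=1 product=0
t=3: arr=3 -> substrate=0 bound=4 product=0
t=4: arr=3 -> substrate=2 bound=4 product=1
t=5: arr=3 -> substrate=5 bound=4 product=1
t=6: arr=1 -> substrate=3 bound=4 product=4
t=7: arr=2 -> substrate=4 bound=4 product=5
t=8: arr=2 -> substrate=6 bound=4 product=5
t=9: arr=1 -> substrate=4 bound=4 product=8
t=10: arr=0 -> substrate=3 bound=4 product=9
t=11: arr=1 -> substrate=4 bound=4 product=9
t=12: arr=1 -> substrate=2 bound=4 product=12

Answer: 12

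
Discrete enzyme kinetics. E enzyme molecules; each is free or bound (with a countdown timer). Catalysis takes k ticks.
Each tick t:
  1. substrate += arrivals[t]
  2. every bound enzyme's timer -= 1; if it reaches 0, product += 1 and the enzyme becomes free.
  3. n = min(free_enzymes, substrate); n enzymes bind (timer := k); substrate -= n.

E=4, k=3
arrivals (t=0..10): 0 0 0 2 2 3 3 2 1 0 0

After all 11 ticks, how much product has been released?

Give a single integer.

t=0: arr=0 -> substrate=0 bound=0 product=0
t=1: arr=0 -> substrate=0 bound=0 product=0
t=2: arr=0 -> substrate=0 bound=0 product=0
t=3: arr=2 -> substrate=0 bound=2 product=0
t=4: arr=2 -> substrate=0 bound=4 product=0
t=5: arr=3 -> substrate=3 bound=4 product=0
t=6: arr=3 -> substrate=4 bound=4 product=2
t=7: arr=2 -> substrate=4 bound=4 product=4
t=8: arr=1 -> substrate=5 bound=4 product=4
t=9: arr=0 -> substrate=3 bound=4 product=6
t=10: arr=0 -> substrate=1 bound=4 product=8

Answer: 8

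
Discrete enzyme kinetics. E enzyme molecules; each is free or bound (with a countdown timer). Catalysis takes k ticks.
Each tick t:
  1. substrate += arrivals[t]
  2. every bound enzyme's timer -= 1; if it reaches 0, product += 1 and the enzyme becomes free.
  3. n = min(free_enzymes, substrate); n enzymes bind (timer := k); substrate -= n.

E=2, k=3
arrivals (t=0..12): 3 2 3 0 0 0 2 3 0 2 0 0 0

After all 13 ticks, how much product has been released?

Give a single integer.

Answer: 8

Derivation:
t=0: arr=3 -> substrate=1 bound=2 product=0
t=1: arr=2 -> substrate=3 bound=2 product=0
t=2: arr=3 -> substrate=6 bound=2 product=0
t=3: arr=0 -> substrate=4 bound=2 product=2
t=4: arr=0 -> substrate=4 bound=2 product=2
t=5: arr=0 -> substrate=4 bound=2 product=2
t=6: arr=2 -> substrate=4 bound=2 product=4
t=7: arr=3 -> substrate=7 bound=2 product=4
t=8: arr=0 -> substrate=7 bound=2 product=4
t=9: arr=2 -> substrate=7 bound=2 product=6
t=10: arr=0 -> substrate=7 bound=2 product=6
t=11: arr=0 -> substrate=7 bound=2 product=6
t=12: arr=0 -> substrate=5 bound=2 product=8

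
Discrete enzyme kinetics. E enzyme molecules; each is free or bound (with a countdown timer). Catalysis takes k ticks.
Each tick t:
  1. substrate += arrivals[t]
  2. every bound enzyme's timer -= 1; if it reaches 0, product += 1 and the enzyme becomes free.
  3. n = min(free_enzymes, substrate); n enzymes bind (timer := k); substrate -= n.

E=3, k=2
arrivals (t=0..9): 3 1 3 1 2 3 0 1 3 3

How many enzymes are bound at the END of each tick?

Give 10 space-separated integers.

t=0: arr=3 -> substrate=0 bound=3 product=0
t=1: arr=1 -> substrate=1 bound=3 product=0
t=2: arr=3 -> substrate=1 bound=3 product=3
t=3: arr=1 -> substrate=2 bound=3 product=3
t=4: arr=2 -> substrate=1 bound=3 product=6
t=5: arr=3 -> substrate=4 bound=3 product=6
t=6: arr=0 -> substrate=1 bound=3 product=9
t=7: arr=1 -> substrate=2 bound=3 product=9
t=8: arr=3 -> substrate=2 bound=3 product=12
t=9: arr=3 -> substrate=5 bound=3 product=12

Answer: 3 3 3 3 3 3 3 3 3 3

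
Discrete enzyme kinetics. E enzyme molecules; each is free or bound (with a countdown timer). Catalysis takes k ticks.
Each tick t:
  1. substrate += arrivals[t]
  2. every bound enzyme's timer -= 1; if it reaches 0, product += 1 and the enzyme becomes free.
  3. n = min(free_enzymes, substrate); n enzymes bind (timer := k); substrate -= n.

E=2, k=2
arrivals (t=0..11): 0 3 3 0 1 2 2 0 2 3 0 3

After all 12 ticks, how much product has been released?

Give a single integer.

t=0: arr=0 -> substrate=0 bound=0 product=0
t=1: arr=3 -> substrate=1 bound=2 product=0
t=2: arr=3 -> substrate=4 bound=2 product=0
t=3: arr=0 -> substrate=2 bound=2 product=2
t=4: arr=1 -> substrate=3 bound=2 product=2
t=5: arr=2 -> substrate=3 bound=2 product=4
t=6: arr=2 -> substrate=5 bound=2 product=4
t=7: arr=0 -> substrate=3 bound=2 product=6
t=8: arr=2 -> substrate=5 bound=2 product=6
t=9: arr=3 -> substrate=6 bound=2 product=8
t=10: arr=0 -> substrate=6 bound=2 product=8
t=11: arr=3 -> substrate=7 bound=2 product=10

Answer: 10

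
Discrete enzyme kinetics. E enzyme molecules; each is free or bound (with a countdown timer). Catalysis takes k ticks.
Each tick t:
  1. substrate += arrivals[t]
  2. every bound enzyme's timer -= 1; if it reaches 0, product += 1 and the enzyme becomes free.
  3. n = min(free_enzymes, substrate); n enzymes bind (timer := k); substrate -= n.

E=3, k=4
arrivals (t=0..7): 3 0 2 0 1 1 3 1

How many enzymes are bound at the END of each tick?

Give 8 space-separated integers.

Answer: 3 3 3 3 3 3 3 3

Derivation:
t=0: arr=3 -> substrate=0 bound=3 product=0
t=1: arr=0 -> substrate=0 bound=3 product=0
t=2: arr=2 -> substrate=2 bound=3 product=0
t=3: arr=0 -> substrate=2 bound=3 product=0
t=4: arr=1 -> substrate=0 bound=3 product=3
t=5: arr=1 -> substrate=1 bound=3 product=3
t=6: arr=3 -> substrate=4 bound=3 product=3
t=7: arr=1 -> substrate=5 bound=3 product=3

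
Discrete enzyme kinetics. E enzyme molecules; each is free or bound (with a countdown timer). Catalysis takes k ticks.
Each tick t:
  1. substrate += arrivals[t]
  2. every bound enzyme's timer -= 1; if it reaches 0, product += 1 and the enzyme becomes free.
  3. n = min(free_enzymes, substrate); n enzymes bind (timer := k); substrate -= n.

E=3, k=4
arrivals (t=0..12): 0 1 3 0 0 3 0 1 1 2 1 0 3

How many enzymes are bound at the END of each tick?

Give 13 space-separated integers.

Answer: 0 1 3 3 3 3 3 3 3 3 3 3 3

Derivation:
t=0: arr=0 -> substrate=0 bound=0 product=0
t=1: arr=1 -> substrate=0 bound=1 product=0
t=2: arr=3 -> substrate=1 bound=3 product=0
t=3: arr=0 -> substrate=1 bound=3 product=0
t=4: arr=0 -> substrate=1 bound=3 product=0
t=5: arr=3 -> substrate=3 bound=3 product=1
t=6: arr=0 -> substrate=1 bound=3 product=3
t=7: arr=1 -> substrate=2 bound=3 product=3
t=8: arr=1 -> substrate=3 bound=3 product=3
t=9: arr=2 -> substrate=4 bound=3 product=4
t=10: arr=1 -> substrate=3 bound=3 product=6
t=11: arr=0 -> substrate=3 bound=3 product=6
t=12: arr=3 -> substrate=6 bound=3 product=6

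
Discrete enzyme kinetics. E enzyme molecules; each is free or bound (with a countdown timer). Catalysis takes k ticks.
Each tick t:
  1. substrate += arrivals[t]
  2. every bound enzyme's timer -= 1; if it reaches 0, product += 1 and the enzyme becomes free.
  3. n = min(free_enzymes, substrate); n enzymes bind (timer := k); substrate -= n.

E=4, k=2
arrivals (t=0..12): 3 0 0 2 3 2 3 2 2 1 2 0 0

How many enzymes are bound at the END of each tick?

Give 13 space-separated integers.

Answer: 3 3 0 2 4 4 4 4 4 4 4 3 1

Derivation:
t=0: arr=3 -> substrate=0 bound=3 product=0
t=1: arr=0 -> substrate=0 bound=3 product=0
t=2: arr=0 -> substrate=0 bound=0 product=3
t=3: arr=2 -> substrate=0 bound=2 product=3
t=4: arr=3 -> substrate=1 bound=4 product=3
t=5: arr=2 -> substrate=1 bound=4 product=5
t=6: arr=3 -> substrate=2 bound=4 product=7
t=7: arr=2 -> substrate=2 bound=4 product=9
t=8: arr=2 -> substrate=2 bound=4 product=11
t=9: arr=1 -> substrate=1 bound=4 product=13
t=10: arr=2 -> substrate=1 bound=4 product=15
t=11: arr=0 -> substrate=0 bound=3 product=17
t=12: arr=0 -> substrate=0 bound=1 product=19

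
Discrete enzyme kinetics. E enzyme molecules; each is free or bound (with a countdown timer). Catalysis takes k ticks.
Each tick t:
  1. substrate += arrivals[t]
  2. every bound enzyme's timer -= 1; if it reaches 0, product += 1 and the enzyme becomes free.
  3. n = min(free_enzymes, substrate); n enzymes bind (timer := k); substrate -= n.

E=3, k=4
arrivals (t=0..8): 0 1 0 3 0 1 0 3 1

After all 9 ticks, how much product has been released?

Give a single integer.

t=0: arr=0 -> substrate=0 bound=0 product=0
t=1: arr=1 -> substrate=0 bound=1 product=0
t=2: arr=0 -> substrate=0 bound=1 product=0
t=3: arr=3 -> substrate=1 bound=3 product=0
t=4: arr=0 -> substrate=1 bound=3 product=0
t=5: arr=1 -> substrate=1 bound=3 product=1
t=6: arr=0 -> substrate=1 bound=3 product=1
t=7: arr=3 -> substrate=2 bound=3 product=3
t=8: arr=1 -> substrate=3 bound=3 product=3

Answer: 3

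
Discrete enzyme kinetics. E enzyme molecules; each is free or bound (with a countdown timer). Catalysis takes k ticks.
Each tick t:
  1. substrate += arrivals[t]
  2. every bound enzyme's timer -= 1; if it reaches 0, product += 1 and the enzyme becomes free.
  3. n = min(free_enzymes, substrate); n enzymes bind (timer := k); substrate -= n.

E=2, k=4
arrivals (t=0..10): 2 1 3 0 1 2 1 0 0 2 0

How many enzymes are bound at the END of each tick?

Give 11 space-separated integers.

Answer: 2 2 2 2 2 2 2 2 2 2 2

Derivation:
t=0: arr=2 -> substrate=0 bound=2 product=0
t=1: arr=1 -> substrate=1 bound=2 product=0
t=2: arr=3 -> substrate=4 bound=2 product=0
t=3: arr=0 -> substrate=4 bound=2 product=0
t=4: arr=1 -> substrate=3 bound=2 product=2
t=5: arr=2 -> substrate=5 bound=2 product=2
t=6: arr=1 -> substrate=6 bound=2 product=2
t=7: arr=0 -> substrate=6 bound=2 product=2
t=8: arr=0 -> substrate=4 bound=2 product=4
t=9: arr=2 -> substrate=6 bound=2 product=4
t=10: arr=0 -> substrate=6 bound=2 product=4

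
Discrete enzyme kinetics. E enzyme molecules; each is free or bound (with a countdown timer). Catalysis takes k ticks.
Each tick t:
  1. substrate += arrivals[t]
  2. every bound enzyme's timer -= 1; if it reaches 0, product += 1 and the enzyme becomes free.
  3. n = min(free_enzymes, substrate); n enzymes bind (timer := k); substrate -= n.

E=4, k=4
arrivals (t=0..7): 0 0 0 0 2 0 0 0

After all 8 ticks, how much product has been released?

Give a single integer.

t=0: arr=0 -> substrate=0 bound=0 product=0
t=1: arr=0 -> substrate=0 bound=0 product=0
t=2: arr=0 -> substrate=0 bound=0 product=0
t=3: arr=0 -> substrate=0 bound=0 product=0
t=4: arr=2 -> substrate=0 bound=2 product=0
t=5: arr=0 -> substrate=0 bound=2 product=0
t=6: arr=0 -> substrate=0 bound=2 product=0
t=7: arr=0 -> substrate=0 bound=2 product=0

Answer: 0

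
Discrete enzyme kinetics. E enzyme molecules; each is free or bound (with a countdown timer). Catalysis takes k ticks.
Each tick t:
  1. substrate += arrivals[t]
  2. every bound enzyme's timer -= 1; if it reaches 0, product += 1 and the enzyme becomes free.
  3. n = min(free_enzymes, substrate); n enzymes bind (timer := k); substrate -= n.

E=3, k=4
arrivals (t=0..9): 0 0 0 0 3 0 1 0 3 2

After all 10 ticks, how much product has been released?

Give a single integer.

t=0: arr=0 -> substrate=0 bound=0 product=0
t=1: arr=0 -> substrate=0 bound=0 product=0
t=2: arr=0 -> substrate=0 bound=0 product=0
t=3: arr=0 -> substrate=0 bound=0 product=0
t=4: arr=3 -> substrate=0 bound=3 product=0
t=5: arr=0 -> substrate=0 bound=3 product=0
t=6: arr=1 -> substrate=1 bound=3 product=0
t=7: arr=0 -> substrate=1 bound=3 product=0
t=8: arr=3 -> substrate=1 bound=3 product=3
t=9: arr=2 -> substrate=3 bound=3 product=3

Answer: 3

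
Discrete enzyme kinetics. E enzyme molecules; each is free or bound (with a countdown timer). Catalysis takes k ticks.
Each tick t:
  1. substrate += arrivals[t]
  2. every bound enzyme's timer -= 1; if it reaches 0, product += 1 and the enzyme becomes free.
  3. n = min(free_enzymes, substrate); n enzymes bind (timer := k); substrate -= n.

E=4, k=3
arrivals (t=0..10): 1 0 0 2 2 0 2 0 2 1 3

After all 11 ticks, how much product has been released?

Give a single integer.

Answer: 7

Derivation:
t=0: arr=1 -> substrate=0 bound=1 product=0
t=1: arr=0 -> substrate=0 bound=1 product=0
t=2: arr=0 -> substrate=0 bound=1 product=0
t=3: arr=2 -> substrate=0 bound=2 product=1
t=4: arr=2 -> substrate=0 bound=4 product=1
t=5: arr=0 -> substrate=0 bound=4 product=1
t=6: arr=2 -> substrate=0 bound=4 product=3
t=7: arr=0 -> substrate=0 bound=2 product=5
t=8: arr=2 -> substrate=0 bound=4 product=5
t=9: arr=1 -> substrate=0 bound=3 product=7
t=10: arr=3 -> substrate=2 bound=4 product=7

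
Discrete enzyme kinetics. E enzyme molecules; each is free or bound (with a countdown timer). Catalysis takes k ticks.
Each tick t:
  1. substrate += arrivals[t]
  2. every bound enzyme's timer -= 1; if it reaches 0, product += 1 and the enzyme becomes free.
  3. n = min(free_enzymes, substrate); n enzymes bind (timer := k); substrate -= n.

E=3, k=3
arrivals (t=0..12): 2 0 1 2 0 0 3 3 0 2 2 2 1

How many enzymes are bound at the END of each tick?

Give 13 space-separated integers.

Answer: 2 2 3 3 3 2 3 3 3 3 3 3 3

Derivation:
t=0: arr=2 -> substrate=0 bound=2 product=0
t=1: arr=0 -> substrate=0 bound=2 product=0
t=2: arr=1 -> substrate=0 bound=3 product=0
t=3: arr=2 -> substrate=0 bound=3 product=2
t=4: arr=0 -> substrate=0 bound=3 product=2
t=5: arr=0 -> substrate=0 bound=2 product=3
t=6: arr=3 -> substrate=0 bound=3 product=5
t=7: arr=3 -> substrate=3 bound=3 product=5
t=8: arr=0 -> substrate=3 bound=3 product=5
t=9: arr=2 -> substrate=2 bound=3 product=8
t=10: arr=2 -> substrate=4 bound=3 product=8
t=11: arr=2 -> substrate=6 bound=3 product=8
t=12: arr=1 -> substrate=4 bound=3 product=11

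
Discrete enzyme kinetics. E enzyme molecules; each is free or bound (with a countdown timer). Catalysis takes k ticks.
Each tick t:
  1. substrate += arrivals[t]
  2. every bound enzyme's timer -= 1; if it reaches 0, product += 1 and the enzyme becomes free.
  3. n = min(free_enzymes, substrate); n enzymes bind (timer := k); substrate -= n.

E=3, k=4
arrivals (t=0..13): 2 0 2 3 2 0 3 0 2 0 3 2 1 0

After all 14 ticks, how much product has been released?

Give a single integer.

Answer: 8

Derivation:
t=0: arr=2 -> substrate=0 bound=2 product=0
t=1: arr=0 -> substrate=0 bound=2 product=0
t=2: arr=2 -> substrate=1 bound=3 product=0
t=3: arr=3 -> substrate=4 bound=3 product=0
t=4: arr=2 -> substrate=4 bound=3 product=2
t=5: arr=0 -> substrate=4 bound=3 product=2
t=6: arr=3 -> substrate=6 bound=3 product=3
t=7: arr=0 -> substrate=6 bound=3 product=3
t=8: arr=2 -> substrate=6 bound=3 product=5
t=9: arr=0 -> substrate=6 bound=3 product=5
t=10: arr=3 -> substrate=8 bound=3 product=6
t=11: arr=2 -> substrate=10 bound=3 product=6
t=12: arr=1 -> substrate=9 bound=3 product=8
t=13: arr=0 -> substrate=9 bound=3 product=8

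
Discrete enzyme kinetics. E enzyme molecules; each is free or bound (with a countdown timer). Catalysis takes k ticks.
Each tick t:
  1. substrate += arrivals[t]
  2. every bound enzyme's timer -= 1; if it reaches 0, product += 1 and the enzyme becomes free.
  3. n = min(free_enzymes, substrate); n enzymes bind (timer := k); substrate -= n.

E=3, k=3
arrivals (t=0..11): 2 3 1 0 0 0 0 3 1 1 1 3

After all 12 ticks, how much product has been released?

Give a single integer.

t=0: arr=2 -> substrate=0 bound=2 product=0
t=1: arr=3 -> substrate=2 bound=3 product=0
t=2: arr=1 -> substrate=3 bound=3 product=0
t=3: arr=0 -> substrate=1 bound=3 product=2
t=4: arr=0 -> substrate=0 bound=3 product=3
t=5: arr=0 -> substrate=0 bound=3 product=3
t=6: arr=0 -> substrate=0 bound=1 product=5
t=7: arr=3 -> substrate=0 bound=3 product=6
t=8: arr=1 -> substrate=1 bound=3 product=6
t=9: arr=1 -> substrate=2 bound=3 product=6
t=10: arr=1 -> substrate=0 bound=3 product=9
t=11: arr=3 -> substrate=3 bound=3 product=9

Answer: 9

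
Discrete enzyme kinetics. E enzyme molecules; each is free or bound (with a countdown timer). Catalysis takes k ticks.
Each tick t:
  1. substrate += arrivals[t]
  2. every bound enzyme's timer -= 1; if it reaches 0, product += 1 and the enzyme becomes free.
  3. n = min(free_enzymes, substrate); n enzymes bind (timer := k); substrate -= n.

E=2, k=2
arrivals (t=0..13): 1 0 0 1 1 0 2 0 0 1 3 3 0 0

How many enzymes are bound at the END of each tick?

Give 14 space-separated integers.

Answer: 1 1 0 1 2 1 2 2 0 1 2 2 2 2

Derivation:
t=0: arr=1 -> substrate=0 bound=1 product=0
t=1: arr=0 -> substrate=0 bound=1 product=0
t=2: arr=0 -> substrate=0 bound=0 product=1
t=3: arr=1 -> substrate=0 bound=1 product=1
t=4: arr=1 -> substrate=0 bound=2 product=1
t=5: arr=0 -> substrate=0 bound=1 product=2
t=6: arr=2 -> substrate=0 bound=2 product=3
t=7: arr=0 -> substrate=0 bound=2 product=3
t=8: arr=0 -> substrate=0 bound=0 product=5
t=9: arr=1 -> substrate=0 bound=1 product=5
t=10: arr=3 -> substrate=2 bound=2 product=5
t=11: arr=3 -> substrate=4 bound=2 product=6
t=12: arr=0 -> substrate=3 bound=2 product=7
t=13: arr=0 -> substrate=2 bound=2 product=8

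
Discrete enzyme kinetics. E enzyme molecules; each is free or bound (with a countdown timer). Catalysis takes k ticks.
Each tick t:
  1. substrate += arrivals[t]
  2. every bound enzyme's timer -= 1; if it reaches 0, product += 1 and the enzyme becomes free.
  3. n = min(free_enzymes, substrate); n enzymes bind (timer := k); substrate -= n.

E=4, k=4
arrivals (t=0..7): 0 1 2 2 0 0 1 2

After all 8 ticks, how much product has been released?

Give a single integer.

t=0: arr=0 -> substrate=0 bound=0 product=0
t=1: arr=1 -> substrate=0 bound=1 product=0
t=2: arr=2 -> substrate=0 bound=3 product=0
t=3: arr=2 -> substrate=1 bound=4 product=0
t=4: arr=0 -> substrate=1 bound=4 product=0
t=5: arr=0 -> substrate=0 bound=4 product=1
t=6: arr=1 -> substrate=0 bound=3 product=3
t=7: arr=2 -> substrate=0 bound=4 product=4

Answer: 4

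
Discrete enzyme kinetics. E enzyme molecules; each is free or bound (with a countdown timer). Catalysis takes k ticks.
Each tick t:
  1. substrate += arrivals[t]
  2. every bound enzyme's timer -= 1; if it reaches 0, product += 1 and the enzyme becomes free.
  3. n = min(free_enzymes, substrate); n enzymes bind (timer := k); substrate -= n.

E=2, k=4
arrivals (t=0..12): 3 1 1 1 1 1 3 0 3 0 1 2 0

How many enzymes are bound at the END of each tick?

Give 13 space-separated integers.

Answer: 2 2 2 2 2 2 2 2 2 2 2 2 2

Derivation:
t=0: arr=3 -> substrate=1 bound=2 product=0
t=1: arr=1 -> substrate=2 bound=2 product=0
t=2: arr=1 -> substrate=3 bound=2 product=0
t=3: arr=1 -> substrate=4 bound=2 product=0
t=4: arr=1 -> substrate=3 bound=2 product=2
t=5: arr=1 -> substrate=4 bound=2 product=2
t=6: arr=3 -> substrate=7 bound=2 product=2
t=7: arr=0 -> substrate=7 bound=2 product=2
t=8: arr=3 -> substrate=8 bound=2 product=4
t=9: arr=0 -> substrate=8 bound=2 product=4
t=10: arr=1 -> substrate=9 bound=2 product=4
t=11: arr=2 -> substrate=11 bound=2 product=4
t=12: arr=0 -> substrate=9 bound=2 product=6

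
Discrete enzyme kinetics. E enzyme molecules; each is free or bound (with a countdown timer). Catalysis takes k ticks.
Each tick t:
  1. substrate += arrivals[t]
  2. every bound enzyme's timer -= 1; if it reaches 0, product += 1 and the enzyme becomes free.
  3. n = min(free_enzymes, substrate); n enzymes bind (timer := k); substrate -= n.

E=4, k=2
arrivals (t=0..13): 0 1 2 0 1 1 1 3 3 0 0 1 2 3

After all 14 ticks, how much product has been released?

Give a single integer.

t=0: arr=0 -> substrate=0 bound=0 product=0
t=1: arr=1 -> substrate=0 bound=1 product=0
t=2: arr=2 -> substrate=0 bound=3 product=0
t=3: arr=0 -> substrate=0 bound=2 product=1
t=4: arr=1 -> substrate=0 bound=1 product=3
t=5: arr=1 -> substrate=0 bound=2 product=3
t=6: arr=1 -> substrate=0 bound=2 product=4
t=7: arr=3 -> substrate=0 bound=4 product=5
t=8: arr=3 -> substrate=2 bound=4 product=6
t=9: arr=0 -> substrate=0 bound=3 product=9
t=10: arr=0 -> substrate=0 bound=2 product=10
t=11: arr=1 -> substrate=0 bound=1 product=12
t=12: arr=2 -> substrate=0 bound=3 product=12
t=13: arr=3 -> substrate=1 bound=4 product=13

Answer: 13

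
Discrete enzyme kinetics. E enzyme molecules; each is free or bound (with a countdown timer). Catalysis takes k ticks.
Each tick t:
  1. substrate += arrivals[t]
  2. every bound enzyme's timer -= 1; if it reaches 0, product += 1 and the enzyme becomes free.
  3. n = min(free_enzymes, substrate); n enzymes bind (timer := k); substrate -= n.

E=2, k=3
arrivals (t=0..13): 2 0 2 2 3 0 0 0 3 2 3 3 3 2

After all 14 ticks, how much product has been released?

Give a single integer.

Answer: 8

Derivation:
t=0: arr=2 -> substrate=0 bound=2 product=0
t=1: arr=0 -> substrate=0 bound=2 product=0
t=2: arr=2 -> substrate=2 bound=2 product=0
t=3: arr=2 -> substrate=2 bound=2 product=2
t=4: arr=3 -> substrate=5 bound=2 product=2
t=5: arr=0 -> substrate=5 bound=2 product=2
t=6: arr=0 -> substrate=3 bound=2 product=4
t=7: arr=0 -> substrate=3 bound=2 product=4
t=8: arr=3 -> substrate=6 bound=2 product=4
t=9: arr=2 -> substrate=6 bound=2 product=6
t=10: arr=3 -> substrate=9 bound=2 product=6
t=11: arr=3 -> substrate=12 bound=2 product=6
t=12: arr=3 -> substrate=13 bound=2 product=8
t=13: arr=2 -> substrate=15 bound=2 product=8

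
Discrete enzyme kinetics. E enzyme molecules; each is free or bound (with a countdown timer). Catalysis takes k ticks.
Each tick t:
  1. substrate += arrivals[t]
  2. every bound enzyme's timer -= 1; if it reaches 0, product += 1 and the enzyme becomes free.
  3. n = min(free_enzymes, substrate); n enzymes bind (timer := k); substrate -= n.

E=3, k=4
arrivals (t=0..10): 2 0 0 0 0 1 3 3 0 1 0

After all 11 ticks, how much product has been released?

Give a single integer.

t=0: arr=2 -> substrate=0 bound=2 product=0
t=1: arr=0 -> substrate=0 bound=2 product=0
t=2: arr=0 -> substrate=0 bound=2 product=0
t=3: arr=0 -> substrate=0 bound=2 product=0
t=4: arr=0 -> substrate=0 bound=0 product=2
t=5: arr=1 -> substrate=0 bound=1 product=2
t=6: arr=3 -> substrate=1 bound=3 product=2
t=7: arr=3 -> substrate=4 bound=3 product=2
t=8: arr=0 -> substrate=4 bound=3 product=2
t=9: arr=1 -> substrate=4 bound=3 product=3
t=10: arr=0 -> substrate=2 bound=3 product=5

Answer: 5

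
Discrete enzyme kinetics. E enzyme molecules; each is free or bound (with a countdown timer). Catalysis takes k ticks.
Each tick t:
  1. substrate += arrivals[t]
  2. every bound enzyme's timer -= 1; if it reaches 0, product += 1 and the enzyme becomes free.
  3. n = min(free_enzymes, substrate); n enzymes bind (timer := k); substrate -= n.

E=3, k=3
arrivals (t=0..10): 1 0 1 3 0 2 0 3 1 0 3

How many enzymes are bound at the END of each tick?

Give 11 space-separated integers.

t=0: arr=1 -> substrate=0 bound=1 product=0
t=1: arr=0 -> substrate=0 bound=1 product=0
t=2: arr=1 -> substrate=0 bound=2 product=0
t=3: arr=3 -> substrate=1 bound=3 product=1
t=4: arr=0 -> substrate=1 bound=3 product=1
t=5: arr=2 -> substrate=2 bound=3 product=2
t=6: arr=0 -> substrate=0 bound=3 product=4
t=7: arr=3 -> substrate=3 bound=3 product=4
t=8: arr=1 -> substrate=3 bound=3 product=5
t=9: arr=0 -> substrate=1 bound=3 product=7
t=10: arr=3 -> substrate=4 bound=3 product=7

Answer: 1 1 2 3 3 3 3 3 3 3 3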